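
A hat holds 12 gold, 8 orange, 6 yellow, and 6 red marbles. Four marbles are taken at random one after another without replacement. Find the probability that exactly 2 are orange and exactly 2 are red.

Unordered draws without replacement: count favorable combinations over C(32,4).
Favorable = C(12,0) · C(8,2) · C(6,0) · C(6,2) = 420; total = C(32,4) = 35960.
P = 420/35960 = 21/1798 ≈ 0.0117.

21/1798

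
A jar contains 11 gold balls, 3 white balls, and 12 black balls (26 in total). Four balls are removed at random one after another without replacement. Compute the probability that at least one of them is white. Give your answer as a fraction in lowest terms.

53/130

Use the complement: P(at least one white) = 1 − P(no white).
P(none) = C(23,4)/C(26,4) = 8855/14950.
So P = 1 − 8855/14950 = 53/130 ≈ 0.4077.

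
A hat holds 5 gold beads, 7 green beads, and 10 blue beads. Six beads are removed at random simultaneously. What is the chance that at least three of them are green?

Sum the hypergeometric tail for j = 3,…,6 green beads.
Favorable = C(7,3)·C(15,3) + C(7,4)·C(15,2) + C(7,5)·C(15,1) + C(7,6)·C(15,0) = 19922; total = C(22,6) = 74613.
P = 19922/74613 = 2846/10659 ≈ 0.2670.

2846/10659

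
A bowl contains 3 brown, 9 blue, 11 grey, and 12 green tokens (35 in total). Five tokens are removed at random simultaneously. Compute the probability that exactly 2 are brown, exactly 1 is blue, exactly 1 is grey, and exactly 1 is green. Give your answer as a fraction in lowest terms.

Unordered draws without replacement: count favorable combinations over C(35,5).
Favorable = C(3,2) · C(9,1) · C(11,1) · C(12,1) = 3564; total = C(35,5) = 324632.
P = 3564/324632 = 81/7378 ≈ 0.0110.

81/7378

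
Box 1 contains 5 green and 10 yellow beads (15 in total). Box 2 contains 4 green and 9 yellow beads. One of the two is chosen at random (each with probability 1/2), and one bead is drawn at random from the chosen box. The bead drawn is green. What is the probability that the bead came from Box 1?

P(green | Box 1) = 1/3; P(green | Box 2) = 4/13.
P(green) = 1/2·1/3 + 1/2·4/13 = 25/78.
By Bayes' rule, P(Box 1 | green) = 1/6 / 25/78 = 13/25 ≈ 0.5200.

13/25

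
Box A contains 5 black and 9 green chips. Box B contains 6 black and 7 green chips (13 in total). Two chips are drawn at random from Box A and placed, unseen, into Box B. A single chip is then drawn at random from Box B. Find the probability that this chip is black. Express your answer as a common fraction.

47/105

Condition on how many of the transferred chips are black (from Box A: 5 black of 14; then Box B has 15 total).
  0 black: C(5,0)C(9,2)/C(14,2) = 36/91; then P = 6/15
  1 black: C(5,1)C(9,1)/C(14,2) = 45/91; then P = 7/15
  2 black: C(5,2)C(9,0)/C(14,2) = 10/91; then P = 8/15
P(black from Box B) = 47/105 ≈ 0.4476.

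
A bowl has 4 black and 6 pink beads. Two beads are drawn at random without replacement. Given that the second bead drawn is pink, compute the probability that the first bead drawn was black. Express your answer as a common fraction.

4/9

P(first=black and the second bead drawn is pink) = (4/10)·(6/9) = 4/15.
P(the second bead drawn is pink) = Σ over first color = 4/15 + 1/3 = 3/5.
By Bayes, P(first=black | the second bead drawn is pink) = 4/15 / 3/5 = 4/9 ≈ 0.4444.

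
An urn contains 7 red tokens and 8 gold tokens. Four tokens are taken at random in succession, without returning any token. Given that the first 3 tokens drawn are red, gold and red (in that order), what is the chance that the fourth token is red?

After removing 2 red, 1 gold, the urn has 5 red out of 12 remaining.
P(fourth is red | given) = 5/12 ≈ 0.4167.

5/12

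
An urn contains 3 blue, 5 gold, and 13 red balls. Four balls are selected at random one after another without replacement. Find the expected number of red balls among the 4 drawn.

52/21

By linearity of expectation, E[X] = Σ P(draw i is red); by symmetry each draw (even without replacement) has P(red) = 13/21.
E[X] = 4 · 13/21 = 52/21 ≈ 2.4762.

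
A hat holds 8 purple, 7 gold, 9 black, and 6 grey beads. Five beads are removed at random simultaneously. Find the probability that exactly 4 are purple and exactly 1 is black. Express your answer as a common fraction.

5/1131

Unordered draws without replacement: count favorable combinations over C(30,5).
Favorable = C(8,4) · C(7,0) · C(9,1) · C(6,0) = 630; total = C(30,5) = 142506.
P = 630/142506 = 5/1131 ≈ 0.0044.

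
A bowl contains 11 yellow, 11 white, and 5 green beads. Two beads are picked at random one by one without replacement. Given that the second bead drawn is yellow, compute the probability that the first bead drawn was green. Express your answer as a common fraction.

5/26

P(first=green and the second bead drawn is yellow) = (5/27)·(11/26) = 55/702.
P(the second bead drawn is yellow) = Σ over first color = 55/351 + 121/702 + 55/702 = 11/27.
By Bayes, P(first=green | the second bead drawn is yellow) = 55/702 / 11/27 = 5/26 ≈ 0.1923.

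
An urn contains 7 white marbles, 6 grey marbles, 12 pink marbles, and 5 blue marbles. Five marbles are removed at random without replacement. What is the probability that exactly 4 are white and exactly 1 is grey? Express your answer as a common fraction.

5/3393

Unordered draws without replacement: count favorable combinations over C(30,5).
Favorable = C(7,4) · C(6,1) · C(12,0) · C(5,0) = 210; total = C(30,5) = 142506.
P = 210/142506 = 5/3393 ≈ 0.0015.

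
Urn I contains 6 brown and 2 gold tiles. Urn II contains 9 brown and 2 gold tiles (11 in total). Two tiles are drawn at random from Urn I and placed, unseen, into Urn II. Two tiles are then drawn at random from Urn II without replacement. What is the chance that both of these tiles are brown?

467/728

Condition on how many of the transferred tiles are brown (from Urn I: 6 brown of 8; then Urn II has 13 total).
  0 brown: C(6,0)C(2,2)/C(8,2) = 1/28; then P = C(9,2)/C(13,2) = 6/13
  1 brown: C(6,1)C(2,1)/C(8,2) = 3/7; then P = C(10,2)/C(13,2) = 15/26
  2 brown: C(6,2)C(2,0)/C(8,2) = 15/28; then P = C(11,2)/C(13,2) = 55/78
P(both brown) = 467/728 ≈ 0.6415.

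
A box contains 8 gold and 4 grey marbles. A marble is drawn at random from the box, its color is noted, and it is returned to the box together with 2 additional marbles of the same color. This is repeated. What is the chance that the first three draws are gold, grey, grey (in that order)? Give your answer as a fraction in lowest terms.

1/14

Track the composition after each reinforcement of +2.
P = (8/12) · (4/14) · (6/16) = 1/14 ≈ 0.0714.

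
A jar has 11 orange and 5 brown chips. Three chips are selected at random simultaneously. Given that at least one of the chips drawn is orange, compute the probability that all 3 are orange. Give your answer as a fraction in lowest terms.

P(all 3 orange) = C(11,3)/C(16,3) = 33/112; P(at least one orange) = 1 − C(5,3)/C(16,3) = 55/56.
Since 'all 3 orange' ⊆ 'at least one orange', P(all 3 | at least one) = 33/112 / 55/56 = 3/10 ≈ 0.3000.

3/10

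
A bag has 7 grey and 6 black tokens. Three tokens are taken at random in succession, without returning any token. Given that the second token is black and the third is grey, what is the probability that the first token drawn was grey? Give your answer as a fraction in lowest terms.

6/11

P(first=grey and the second token is black and the third is grey) = (7/13)·(6/12)·(6/11) = 21/143.
P(E) = Σ over first color = 21/143 + 35/286 = 7/26.
By Bayes, P(first=grey | E) = 21/143 / 7/26 = 6/11 ≈ 0.5455.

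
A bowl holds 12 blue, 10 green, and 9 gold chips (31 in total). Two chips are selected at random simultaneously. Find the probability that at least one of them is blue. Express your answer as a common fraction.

98/155

Use the complement: P(at least one blue) = 1 − P(no blue).
P(none) = C(19,2)/C(31,2) = 171/465.
So P = 1 − 171/465 = 98/155 ≈ 0.6323.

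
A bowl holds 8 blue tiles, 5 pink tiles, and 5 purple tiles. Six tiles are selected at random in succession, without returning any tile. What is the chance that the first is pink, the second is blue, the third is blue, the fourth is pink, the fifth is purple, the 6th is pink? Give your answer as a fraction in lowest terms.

Multiply the conditional probability of each draw in order, without replacement, so each draw removes one from its color and from the total.
P = (5/18) · (8/17) · (7/16) · (4/15) · (5/14) · (3/13) = 5/3978 ≈ 0.0013.

5/3978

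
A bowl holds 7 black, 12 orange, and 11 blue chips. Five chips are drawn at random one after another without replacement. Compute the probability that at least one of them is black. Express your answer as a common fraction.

Use the complement: P(at least one black) = 1 − P(no black).
P(none) = C(23,5)/C(30,5) = 33649/142506.
So P = 1 − 33649/142506 = 15551/20358 ≈ 0.7639.

15551/20358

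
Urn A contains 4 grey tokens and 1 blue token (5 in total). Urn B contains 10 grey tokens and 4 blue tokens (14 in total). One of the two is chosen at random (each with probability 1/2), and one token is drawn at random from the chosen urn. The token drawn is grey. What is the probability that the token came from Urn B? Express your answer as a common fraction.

P(grey | Urn A) = 4/5; P(grey | Urn B) = 5/7.
P(grey) = 1/2·4/5 + 1/2·5/7 = 53/70.
By Bayes' rule, P(Urn B | grey) = 5/14 / 53/70 = 25/53 ≈ 0.4717.

25/53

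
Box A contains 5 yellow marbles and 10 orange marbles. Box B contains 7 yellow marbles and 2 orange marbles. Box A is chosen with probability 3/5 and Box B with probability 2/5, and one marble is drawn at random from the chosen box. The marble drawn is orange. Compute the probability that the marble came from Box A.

P(orange | Box A) = 2/3; P(orange | Box B) = 2/9.
P(orange) = 3/5·2/3 + 2/5·2/9 = 22/45.
By Bayes' rule, P(Box A | orange) = 2/5 / 22/45 = 9/11 ≈ 0.8182.

9/11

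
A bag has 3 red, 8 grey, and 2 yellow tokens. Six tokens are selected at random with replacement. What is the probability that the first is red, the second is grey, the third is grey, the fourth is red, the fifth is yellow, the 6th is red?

3456/4826809

Multiply the conditional probability of each draw in order, with replacement (the composition resets each draw).
P = (3/13) · (8/13) · (8/13) · (3/13) · (2/13) · (3/13) = 3456/4826809 ≈ 0.0007.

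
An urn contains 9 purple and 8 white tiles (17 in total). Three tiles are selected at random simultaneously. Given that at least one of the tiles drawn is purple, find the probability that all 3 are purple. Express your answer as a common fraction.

P(all 3 purple) = C(9,3)/C(17,3) = 21/170; P(at least one purple) = 1 − C(8,3)/C(17,3) = 78/85.
Since 'all 3 purple' ⊆ 'at least one purple', P(all 3 | at least one) = 21/170 / 78/85 = 7/52 ≈ 0.1346.

7/52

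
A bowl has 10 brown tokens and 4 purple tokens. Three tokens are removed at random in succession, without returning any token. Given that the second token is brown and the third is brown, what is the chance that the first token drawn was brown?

2/3

P(first=brown and the second token is brown and the third is brown) = (10/14)·(9/13)·(8/12) = 30/91.
P(E) = Σ over first color = 30/91 + 15/91 = 45/91.
By Bayes, P(first=brown | E) = 30/91 / 45/91 = 2/3 ≈ 0.6667.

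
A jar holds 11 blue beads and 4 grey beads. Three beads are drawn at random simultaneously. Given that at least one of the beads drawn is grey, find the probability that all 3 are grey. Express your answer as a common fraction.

P(all 3 grey) = C(4,3)/C(15,3) = 4/455; P(at least one grey) = 1 − C(11,3)/C(15,3) = 58/91.
Since 'all 3 grey' ⊆ 'at least one grey', P(all 3 | at least one) = 4/455 / 58/91 = 2/145 ≈ 0.0138.

2/145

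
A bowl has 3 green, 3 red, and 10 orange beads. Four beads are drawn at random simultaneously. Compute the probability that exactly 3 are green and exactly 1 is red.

Unordered draws without replacement: count favorable combinations over C(16,4).
Favorable = C(3,3) · C(3,1) · C(10,0) = 3; total = C(16,4) = 1820.
P = 3/1820 = 3/1820 ≈ 0.0016.

3/1820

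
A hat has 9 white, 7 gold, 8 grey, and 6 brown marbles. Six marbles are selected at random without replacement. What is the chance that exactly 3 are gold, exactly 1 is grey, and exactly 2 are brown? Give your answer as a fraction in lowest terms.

Unordered draws without replacement: count favorable combinations over C(30,6).
Favorable = C(9,0) · C(7,3) · C(8,1) · C(6,2) = 4200; total = C(30,6) = 593775.
P = 4200/593775 = 8/1131 ≈ 0.0071.

8/1131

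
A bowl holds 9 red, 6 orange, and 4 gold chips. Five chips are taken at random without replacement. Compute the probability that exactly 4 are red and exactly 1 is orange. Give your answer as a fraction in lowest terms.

21/323

Unordered draws without replacement: count favorable combinations over C(19,5).
Favorable = C(9,4) · C(6,1) · C(4,0) = 756; total = C(19,5) = 11628.
P = 756/11628 = 21/323 ≈ 0.0650.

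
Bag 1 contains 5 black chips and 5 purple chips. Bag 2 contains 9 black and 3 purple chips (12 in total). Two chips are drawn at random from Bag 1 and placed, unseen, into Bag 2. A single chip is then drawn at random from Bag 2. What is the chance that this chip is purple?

Condition on how many of the transferred chips are purple (from Bag 1: 5 purple of 10; then Bag 2 has 14 total).
  0 purple: C(5,0)C(5,2)/C(10,2) = 2/9; then P = 3/14
  1 purple: C(5,1)C(5,1)/C(10,2) = 5/9; then P = 4/14
  2 purple: C(5,2)C(5,0)/C(10,2) = 2/9; then P = 5/14
P(purple from Bag 2) = 2/7 ≈ 0.2857.

2/7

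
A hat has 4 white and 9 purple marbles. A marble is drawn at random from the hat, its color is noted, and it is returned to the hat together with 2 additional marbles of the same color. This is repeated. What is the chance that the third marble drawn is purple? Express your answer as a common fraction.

Sum over the four possibilities for the first two draws (purple/not-purple each), tracking how the purple count and total change by +2 per draw.
P(third is purple) = 9/13 ≈ 0.6923. (In a Pólya urn every draw has the same marginal probability 9/13.)

9/13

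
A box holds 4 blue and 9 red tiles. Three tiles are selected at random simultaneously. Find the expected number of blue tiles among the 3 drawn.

By linearity of expectation, E[X] = Σ P(draw i is blue); by symmetry each draw (even without replacement) has P(blue) = 4/13.
E[X] = 3 · 4/13 = 12/13 ≈ 0.9231.

12/13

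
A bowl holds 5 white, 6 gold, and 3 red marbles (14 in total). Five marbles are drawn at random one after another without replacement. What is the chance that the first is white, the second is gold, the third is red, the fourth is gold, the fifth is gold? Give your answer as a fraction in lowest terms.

Multiply the conditional probability of each draw in order, without replacement, so each draw removes one from its color and from the total.
P = (5/14) · (6/13) · (3/12) · (5/11) · (4/10) = 15/2002 ≈ 0.0075.

15/2002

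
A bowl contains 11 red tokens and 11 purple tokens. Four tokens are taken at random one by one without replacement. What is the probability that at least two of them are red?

Sum the hypergeometric tail for j = 2,…,4 red tokens.
Favorable = C(11,2)·C(11,2) + C(11,3)·C(11,1) + C(11,4)·C(11,0) = 5170; total = C(22,4) = 7315.
P = 5170/7315 = 94/133 ≈ 0.7068.

94/133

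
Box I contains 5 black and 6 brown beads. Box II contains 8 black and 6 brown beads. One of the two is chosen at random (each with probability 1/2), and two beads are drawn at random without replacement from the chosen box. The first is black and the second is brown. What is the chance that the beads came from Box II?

P(E | Box I) = 3/11; P(E | Box II) = 24/91.
P(E) = 1/2·3/11 + 1/2·24/91 = 537/2002.
By Bayes' rule, P(Box II | E) = 12/91 / 537/2002 = 88/179 ≈ 0.4916.

88/179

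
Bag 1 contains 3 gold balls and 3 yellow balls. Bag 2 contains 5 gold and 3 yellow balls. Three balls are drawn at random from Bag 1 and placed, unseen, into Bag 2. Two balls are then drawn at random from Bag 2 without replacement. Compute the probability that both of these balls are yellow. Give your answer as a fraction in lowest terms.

81/550

Condition on how many of the transferred balls are yellow (from Bag 1: 3 yellow of 6; then Bag 2 has 11 total).
  0 yellow: C(3,0)C(3,3)/C(6,3) = 1/20; then P = C(3,2)/C(11,2) = 3/55
  1 yellow: C(3,1)C(3,2)/C(6,3) = 9/20; then P = C(4,2)/C(11,2) = 6/55
  2 yellow: C(3,2)C(3,1)/C(6,3) = 9/20; then P = C(5,2)/C(11,2) = 2/11
  3 yellow: C(3,3)C(3,0)/C(6,3) = 1/20; then P = C(6,2)/C(11,2) = 3/11
P(both yellow) = 81/550 ≈ 0.1473.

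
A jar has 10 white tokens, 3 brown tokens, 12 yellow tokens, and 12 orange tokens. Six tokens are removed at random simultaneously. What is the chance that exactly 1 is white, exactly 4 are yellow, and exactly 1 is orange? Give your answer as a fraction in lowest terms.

Unordered draws without replacement: count favorable combinations over C(37,6).
Favorable = C(10,1) · C(3,0) · C(12,4) · C(12,1) = 59400; total = C(37,6) = 2324784.
P = 59400/2324784 = 225/8806 ≈ 0.0256.

225/8806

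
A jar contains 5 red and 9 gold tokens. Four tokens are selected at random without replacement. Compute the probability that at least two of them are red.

5/11

Sum the hypergeometric tail for j = 2,…,4 red tokens.
Favorable = C(5,2)·C(9,2) + C(5,3)·C(9,1) + C(5,4)·C(9,0) = 455; total = C(14,4) = 1001.
P = 455/1001 = 5/11 ≈ 0.4545.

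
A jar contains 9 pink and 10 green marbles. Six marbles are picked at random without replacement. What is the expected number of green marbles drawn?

By linearity of expectation, E[X] = Σ P(draw i is green); by symmetry each draw (even without replacement) has P(green) = 10/19.
E[X] = 6 · 10/19 = 60/19 ≈ 3.1579.

60/19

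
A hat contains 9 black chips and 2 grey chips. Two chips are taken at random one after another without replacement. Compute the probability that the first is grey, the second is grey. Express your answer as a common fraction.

1/55

Multiply the conditional probability of each draw in order, without replacement, so each draw removes one from its color and from the total.
P = (2/11) · (1/10) = 1/55 ≈ 0.0182.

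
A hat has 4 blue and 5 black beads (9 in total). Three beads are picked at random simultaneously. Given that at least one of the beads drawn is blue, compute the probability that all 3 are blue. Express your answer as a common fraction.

P(all 3 blue) = C(4,3)/C(9,3) = 1/21; P(at least one blue) = 1 − C(5,3)/C(9,3) = 37/42.
Since 'all 3 blue' ⊆ 'at least one blue', P(all 3 | at least one) = 1/21 / 37/42 = 2/37 ≈ 0.0541.

2/37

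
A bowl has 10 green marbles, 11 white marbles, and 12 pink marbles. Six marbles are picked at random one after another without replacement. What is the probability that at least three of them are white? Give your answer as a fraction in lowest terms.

Sum the hypergeometric tail for j = 3,…,6 white marbles.
Favorable = C(11,3)·C(22,3) + C(11,4)·C(22,2) + C(11,5)·C(22,1) + C(11,6)·C(22,0) = 340956; total = C(33,6) = 1107568.
P = 340956/1107568 = 1107/3596 ≈ 0.3078.

1107/3596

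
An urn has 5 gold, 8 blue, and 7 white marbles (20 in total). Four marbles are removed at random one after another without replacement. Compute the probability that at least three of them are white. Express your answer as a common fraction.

98/969

Sum the hypergeometric tail for j = 3,…,4 white marbles.
Favorable = C(7,3)·C(13,1) + C(7,4)·C(13,0) = 490; total = C(20,4) = 4845.
P = 490/4845 = 98/969 ≈ 0.1011.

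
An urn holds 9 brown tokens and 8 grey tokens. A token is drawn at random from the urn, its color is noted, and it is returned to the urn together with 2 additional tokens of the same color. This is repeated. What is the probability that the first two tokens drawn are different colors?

144/323

Either brown then grey, or grey then brown; after the first draw the total is 19.
P = (9/17)·(8/19) + (8/17)·(9/19) = 144/323 ≈ 0.4458.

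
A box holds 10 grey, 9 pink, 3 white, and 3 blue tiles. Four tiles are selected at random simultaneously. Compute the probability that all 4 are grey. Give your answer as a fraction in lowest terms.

Unordered draws without replacement: count favorable combinations over C(25,4).
Favorable = C(10,4) · C(9,0) · C(3,0) · C(3,0) = 210; total = C(25,4) = 12650.
P = 210/12650 = 21/1265 ≈ 0.0166.

21/1265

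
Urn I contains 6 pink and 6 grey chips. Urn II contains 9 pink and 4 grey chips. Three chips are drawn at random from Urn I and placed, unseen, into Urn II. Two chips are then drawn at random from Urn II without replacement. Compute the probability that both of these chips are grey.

93/880

Condition on how many of the transferred chips are grey (from Urn I: 6 grey of 12; then Urn II has 16 total).
  0 grey: C(6,0)C(6,3)/C(12,3) = 1/11; then P = C(4,2)/C(16,2) = 1/20
  1 grey: C(6,1)C(6,2)/C(12,3) = 9/22; then P = C(5,2)/C(16,2) = 1/12
  2 grey: C(6,2)C(6,1)/C(12,3) = 9/22; then P = C(6,2)/C(16,2) = 1/8
  3 grey: C(6,3)C(6,0)/C(12,3) = 1/11; then P = C(7,2)/C(16,2) = 7/40
P(both grey) = 93/880 ≈ 0.1057.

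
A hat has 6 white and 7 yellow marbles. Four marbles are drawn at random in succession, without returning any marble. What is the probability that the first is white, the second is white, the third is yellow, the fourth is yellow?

21/286

Multiply the conditional probability of each draw in order, without replacement, so each draw removes one from its color and from the total.
P = (6/13) · (5/12) · (7/11) · (6/10) = 21/286 ≈ 0.0734.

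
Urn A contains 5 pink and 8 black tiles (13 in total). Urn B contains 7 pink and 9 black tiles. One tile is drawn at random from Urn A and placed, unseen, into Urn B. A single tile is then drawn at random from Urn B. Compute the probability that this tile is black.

125/221

Condition on how many of the transferred tiles are black (from Urn A: 8 black of 13; then Urn B has 17 total).
  0 black: C(8,0)C(5,1)/C(13,1) = 5/13; then P = 9/17
  1 black: C(8,1)C(5,0)/C(13,1) = 8/13; then P = 10/17
P(black from Urn B) = 125/221 ≈ 0.5656.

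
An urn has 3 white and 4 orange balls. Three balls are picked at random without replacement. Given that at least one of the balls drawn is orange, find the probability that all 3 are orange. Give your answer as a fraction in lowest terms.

P(all 3 orange) = C(4,3)/C(7,3) = 4/35; P(at least one orange) = 1 − C(3,3)/C(7,3) = 34/35.
Since 'all 3 orange' ⊆ 'at least one orange', P(all 3 | at least one) = 4/35 / 34/35 = 2/17 ≈ 0.1176.

2/17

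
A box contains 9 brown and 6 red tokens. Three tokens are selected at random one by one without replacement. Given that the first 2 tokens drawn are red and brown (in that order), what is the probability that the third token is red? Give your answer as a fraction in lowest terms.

After removing 1 brown, 1 red, the box has 5 red out of 13 remaining.
P(third is red | given) = 5/13 ≈ 0.3846.

5/13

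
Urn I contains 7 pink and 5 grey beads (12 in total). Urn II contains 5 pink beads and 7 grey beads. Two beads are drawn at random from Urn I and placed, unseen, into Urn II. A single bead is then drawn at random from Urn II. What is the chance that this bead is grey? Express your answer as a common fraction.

Condition on how many of the transferred beads are grey (from Urn I: 5 grey of 12; then Urn II has 14 total).
  0 grey: C(5,0)C(7,2)/C(12,2) = 7/22; then P = 7/14
  1 grey: C(5,1)C(7,1)/C(12,2) = 35/66; then P = 8/14
  2 grey: C(5,2)C(7,0)/C(12,2) = 5/33; then P = 9/14
P(grey from Urn II) = 47/84 ≈ 0.5595.

47/84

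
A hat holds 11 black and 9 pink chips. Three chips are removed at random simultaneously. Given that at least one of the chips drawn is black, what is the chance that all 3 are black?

P(all 3 black) = C(11,3)/C(20,3) = 11/76; P(at least one black) = 1 − C(9,3)/C(20,3) = 88/95.
Since 'all 3 black' ⊆ 'at least one black', P(all 3 | at least one) = 11/76 / 88/95 = 5/32 ≈ 0.1562.

5/32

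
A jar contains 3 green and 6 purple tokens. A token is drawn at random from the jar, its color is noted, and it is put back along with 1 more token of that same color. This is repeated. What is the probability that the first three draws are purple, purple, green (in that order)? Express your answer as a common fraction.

7/55

Track the composition after each reinforcement of +1.
P = (6/9) · (7/10) · (3/11) = 7/55 ≈ 0.1273.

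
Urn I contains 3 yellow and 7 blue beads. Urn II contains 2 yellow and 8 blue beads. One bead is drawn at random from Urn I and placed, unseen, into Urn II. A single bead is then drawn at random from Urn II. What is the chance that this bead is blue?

87/110

Condition on how many of the transferred beads are blue (from Urn I: 7 blue of 10; then Urn II has 11 total).
  0 blue: C(7,0)C(3,1)/C(10,1) = 3/10; then P = 8/11
  1 blue: C(7,1)C(3,0)/C(10,1) = 7/10; then P = 9/11
P(blue from Urn II) = 87/110 ≈ 0.7909.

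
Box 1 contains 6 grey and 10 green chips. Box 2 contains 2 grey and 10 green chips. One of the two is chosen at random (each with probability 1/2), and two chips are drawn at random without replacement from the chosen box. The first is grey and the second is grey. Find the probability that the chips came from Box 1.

P(E | Box 1) = 1/8; P(E | Box 2) = 1/66.
P(E) = 1/2·1/8 + 1/2·1/66 = 37/528.
By Bayes' rule, P(Box 1 | E) = 1/16 / 37/528 = 33/37 ≈ 0.8919.

33/37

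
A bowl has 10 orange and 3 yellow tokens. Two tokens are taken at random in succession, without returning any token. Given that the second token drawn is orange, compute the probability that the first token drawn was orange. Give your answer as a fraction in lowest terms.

3/4

P(first=orange and the second token drawn is orange) = (10/13)·(9/12) = 15/26.
P(the second token drawn is orange) = Σ over first color = 15/26 + 5/26 = 10/13.
By Bayes, P(first=orange | the second token drawn is orange) = 15/26 / 10/13 = 3/4 ≈ 0.7500.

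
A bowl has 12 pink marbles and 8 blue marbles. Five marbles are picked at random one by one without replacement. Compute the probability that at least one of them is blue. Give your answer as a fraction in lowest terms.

613/646

Use the complement: P(at least one blue) = 1 − P(no blue).
P(none) = C(12,5)/C(20,5) = 792/15504.
So P = 1 − 792/15504 = 613/646 ≈ 0.9489.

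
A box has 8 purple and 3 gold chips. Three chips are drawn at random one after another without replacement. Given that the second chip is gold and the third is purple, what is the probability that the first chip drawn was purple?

7/9

P(first=purple and the second chip is gold and the third is purple) = (8/11)·(3/10)·(7/9) = 28/165.
P(E) = Σ over first color = 28/165 + 8/165 = 12/55.
By Bayes, P(first=purple | E) = 28/165 / 12/55 = 7/9 ≈ 0.7778.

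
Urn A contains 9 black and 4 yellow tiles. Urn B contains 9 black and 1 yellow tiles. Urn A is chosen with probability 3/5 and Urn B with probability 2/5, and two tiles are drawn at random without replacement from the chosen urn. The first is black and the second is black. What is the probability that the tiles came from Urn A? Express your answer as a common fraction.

P(E | Urn A) = 6/13; P(E | Urn B) = 4/5.
P(E) = 3/5·6/13 + 2/5·4/5 = 194/325.
By Bayes' rule, P(Urn A | E) = 18/65 / 194/325 = 45/97 ≈ 0.4639.

45/97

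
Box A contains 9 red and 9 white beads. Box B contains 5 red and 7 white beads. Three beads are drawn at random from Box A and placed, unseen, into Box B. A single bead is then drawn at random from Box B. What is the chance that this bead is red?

13/30

Condition on how many of the transferred beads are red (from Box A: 9 red of 18; then Box B has 15 total).
  0 red: C(9,0)C(9,3)/C(18,3) = 7/68; then P = 5/15
  1 red: C(9,1)C(9,2)/C(18,3) = 27/68; then P = 6/15
  2 red: C(9,2)C(9,1)/C(18,3) = 27/68; then P = 7/15
  3 red: C(9,3)C(9,0)/C(18,3) = 7/68; then P = 8/15
P(red from Box B) = 13/30 ≈ 0.4333.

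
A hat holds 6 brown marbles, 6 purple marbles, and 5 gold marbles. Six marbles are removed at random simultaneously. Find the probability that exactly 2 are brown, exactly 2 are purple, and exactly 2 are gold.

1125/6188

Unordered draws without replacement: count favorable combinations over C(17,6).
Favorable = C(6,2) · C(6,2) · C(5,2) = 2250; total = C(17,6) = 12376.
P = 2250/12376 = 1125/6188 ≈ 0.1818.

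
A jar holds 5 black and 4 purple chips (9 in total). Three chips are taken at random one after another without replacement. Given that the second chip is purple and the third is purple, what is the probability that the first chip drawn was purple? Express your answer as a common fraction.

P(first=purple and the second chip is purple and the third is purple) = (4/9)·(3/8)·(2/7) = 1/21.
P(E) = Σ over first color = 5/42 + 1/21 = 1/6.
By Bayes, P(first=purple | E) = 1/21 / 1/6 = 2/7 ≈ 0.2857.

2/7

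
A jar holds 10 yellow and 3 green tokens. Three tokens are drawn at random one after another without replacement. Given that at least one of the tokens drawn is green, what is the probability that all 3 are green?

P(all 3 green) = C(3,3)/C(13,3) = 1/286; P(at least one green) = 1 − C(10,3)/C(13,3) = 83/143.
Since 'all 3 green' ⊆ 'at least one green', P(all 3 | at least one) = 1/286 / 83/143 = 1/166 ≈ 0.0060.

1/166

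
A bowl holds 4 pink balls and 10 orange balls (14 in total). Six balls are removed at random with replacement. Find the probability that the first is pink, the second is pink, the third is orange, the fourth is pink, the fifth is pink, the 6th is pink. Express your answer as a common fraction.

Multiply the conditional probability of each draw in order, with replacement (the composition resets each draw).
P = (4/14) · (4/14) · (10/14) · (4/14) · (4/14) · (4/14) = 160/117649 ≈ 0.0014.

160/117649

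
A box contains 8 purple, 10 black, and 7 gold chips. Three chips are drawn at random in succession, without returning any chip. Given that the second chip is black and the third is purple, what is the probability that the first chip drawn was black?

P(first=black and the second chip is black and the third is purple) = (10/25)·(9/24)·(8/23) = 6/115.
P(E) = Σ over first color = 14/345 + 6/115 + 14/345 = 2/15.
By Bayes, P(first=black | E) = 6/115 / 2/15 = 9/23 ≈ 0.3913.

9/23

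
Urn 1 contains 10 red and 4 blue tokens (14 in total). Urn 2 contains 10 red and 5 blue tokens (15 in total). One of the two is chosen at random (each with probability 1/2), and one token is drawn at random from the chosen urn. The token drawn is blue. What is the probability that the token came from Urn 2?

P(blue | Urn 1) = 2/7; P(blue | Urn 2) = 1/3.
P(blue) = 1/2·2/7 + 1/2·1/3 = 13/42.
By Bayes' rule, P(Urn 2 | blue) = 1/6 / 13/42 = 7/13 ≈ 0.5385.

7/13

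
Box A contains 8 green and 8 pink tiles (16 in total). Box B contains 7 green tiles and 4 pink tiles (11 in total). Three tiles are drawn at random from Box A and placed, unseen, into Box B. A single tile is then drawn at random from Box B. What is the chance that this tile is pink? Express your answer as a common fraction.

11/28

Condition on how many of the transferred tiles are pink (from Box A: 8 pink of 16; then Box B has 14 total).
  0 pink: C(8,0)C(8,3)/C(16,3) = 1/10; then P = 4/14
  1 pink: C(8,1)C(8,2)/C(16,3) = 2/5; then P = 5/14
  2 pink: C(8,2)C(8,1)/C(16,3) = 2/5; then P = 6/14
  3 pink: C(8,3)C(8,0)/C(16,3) = 1/10; then P = 7/14
P(pink from Box B) = 11/28 ≈ 0.3929.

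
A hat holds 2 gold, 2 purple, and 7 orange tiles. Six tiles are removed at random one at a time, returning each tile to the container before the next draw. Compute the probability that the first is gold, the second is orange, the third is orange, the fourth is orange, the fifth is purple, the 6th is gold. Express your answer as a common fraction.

2744/1771561

Multiply the conditional probability of each draw in order, with replacement (the composition resets each draw).
P = (2/11) · (7/11) · (7/11) · (7/11) · (2/11) · (2/11) = 2744/1771561 ≈ 0.0015.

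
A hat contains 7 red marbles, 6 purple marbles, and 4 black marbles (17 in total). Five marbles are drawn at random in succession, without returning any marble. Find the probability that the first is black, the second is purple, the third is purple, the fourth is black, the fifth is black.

3/3094

Multiply the conditional probability of each draw in order, without replacement, so each draw removes one from its color and from the total.
P = (4/17) · (6/16) · (5/15) · (3/14) · (2/13) = 3/3094 ≈ 0.0010.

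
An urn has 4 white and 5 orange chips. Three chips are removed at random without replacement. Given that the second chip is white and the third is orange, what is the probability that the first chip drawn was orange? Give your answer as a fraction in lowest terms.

4/7

P(first=orange and the second chip is white and the third is orange) = (5/9)·(4/8)·(4/7) = 10/63.
P(E) = Σ over first color = 5/42 + 10/63 = 5/18.
By Bayes, P(first=orange | E) = 10/63 / 5/18 = 4/7 ≈ 0.5714.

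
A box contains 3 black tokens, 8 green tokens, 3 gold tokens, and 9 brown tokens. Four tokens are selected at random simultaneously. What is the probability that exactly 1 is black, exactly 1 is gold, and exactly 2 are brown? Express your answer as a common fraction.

Unordered draws without replacement: count favorable combinations over C(23,4).
Favorable = C(3,1) · C(8,0) · C(3,1) · C(9,2) = 324; total = C(23,4) = 8855.
P = 324/8855 = 324/8855 ≈ 0.0366.

324/8855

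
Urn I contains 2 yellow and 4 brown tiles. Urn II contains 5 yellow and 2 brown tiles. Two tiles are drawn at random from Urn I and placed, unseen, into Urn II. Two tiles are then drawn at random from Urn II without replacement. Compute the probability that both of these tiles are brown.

Condition on how many of the transferred tiles are brown (from Urn I: 4 brown of 6; then Urn II has 9 total).
  0 brown: C(4,0)C(2,2)/C(6,2) = 1/15; then P = C(2,2)/C(9,2) = 1/36
  1 brown: C(4,1)C(2,1)/C(6,2) = 8/15; then P = C(3,2)/C(9,2) = 1/12
  2 brown: C(4,2)C(2,0)/C(6,2) = 2/5; then P = C(4,2)/C(9,2) = 1/6
P(both brown) = 61/540 ≈ 0.1130.

61/540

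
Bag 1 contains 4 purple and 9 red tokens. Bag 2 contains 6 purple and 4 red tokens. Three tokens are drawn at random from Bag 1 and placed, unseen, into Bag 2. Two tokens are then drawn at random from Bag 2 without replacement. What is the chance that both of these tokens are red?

Condition on how many of the transferred tokens are red (from Bag 1: 9 red of 13; then Bag 2 has 13 total).
  0 red: C(9,0)C(4,3)/C(13,3) = 2/143; then P = C(4,2)/C(13,2) = 1/13
  1 red: C(9,1)C(4,2)/C(13,3) = 27/143; then P = C(5,2)/C(13,2) = 5/39
  2 red: C(9,2)C(4,1)/C(13,3) = 72/143; then P = C(6,2)/C(13,2) = 5/26
  3 red: C(9,3)C(4,0)/C(13,3) = 42/143; then P = C(7,2)/C(13,2) = 7/26
P(both red) = 34/169 ≈ 0.2012.

34/169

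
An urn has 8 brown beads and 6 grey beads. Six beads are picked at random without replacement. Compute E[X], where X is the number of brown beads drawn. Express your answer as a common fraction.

24/7

By linearity of expectation, E[X] = Σ P(draw i is brown); by symmetry each draw (even without replacement) has P(brown) = 8/14.
E[X] = 6 · 8/14 = 24/7 ≈ 3.4286.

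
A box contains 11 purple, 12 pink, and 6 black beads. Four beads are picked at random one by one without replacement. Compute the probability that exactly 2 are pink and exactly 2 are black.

Unordered draws without replacement: count favorable combinations over C(29,4).
Favorable = C(11,0) · C(12,2) · C(6,2) = 990; total = C(29,4) = 23751.
P = 990/23751 = 110/2639 ≈ 0.0417.

110/2639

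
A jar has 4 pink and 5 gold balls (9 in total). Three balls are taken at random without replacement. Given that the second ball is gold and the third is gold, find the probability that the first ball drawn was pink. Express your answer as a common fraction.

4/7

P(first=pink and the second ball is gold and the third is gold) = (4/9)·(5/8)·(4/7) = 10/63.
P(E) = Σ over first color = 10/63 + 5/42 = 5/18.
By Bayes, P(first=pink | E) = 10/63 / 5/18 = 4/7 ≈ 0.5714.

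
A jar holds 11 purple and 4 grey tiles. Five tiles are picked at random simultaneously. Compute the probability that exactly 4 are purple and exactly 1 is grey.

40/91

Unordered draws without replacement: count favorable combinations over C(15,5).
Favorable = C(11,4) · C(4,1) = 1320; total = C(15,5) = 3003.
P = 1320/3003 = 40/91 ≈ 0.4396.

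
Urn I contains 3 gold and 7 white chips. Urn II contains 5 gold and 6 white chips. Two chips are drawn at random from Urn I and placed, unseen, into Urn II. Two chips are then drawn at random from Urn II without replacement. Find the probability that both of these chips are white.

179/585

Condition on how many of the transferred chips are white (from Urn I: 7 white of 10; then Urn II has 13 total).
  0 white: C(7,0)C(3,2)/C(10,2) = 1/15; then P = C(6,2)/C(13,2) = 5/26
  1 white: C(7,1)C(3,1)/C(10,2) = 7/15; then P = C(7,2)/C(13,2) = 7/26
  2 white: C(7,2)C(3,0)/C(10,2) = 7/15; then P = C(8,2)/C(13,2) = 14/39
P(both white) = 179/585 ≈ 0.3060.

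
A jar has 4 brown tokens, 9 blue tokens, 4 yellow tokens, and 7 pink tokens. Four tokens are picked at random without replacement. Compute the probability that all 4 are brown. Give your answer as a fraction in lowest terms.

Unordered draws without replacement: count favorable combinations over C(24,4).
Favorable = C(4,4) · C(9,0) · C(4,0) · C(7,0) = 1; total = C(24,4) = 10626.
P = 1/10626 = 1/10626 ≈ 0.0001.

1/10626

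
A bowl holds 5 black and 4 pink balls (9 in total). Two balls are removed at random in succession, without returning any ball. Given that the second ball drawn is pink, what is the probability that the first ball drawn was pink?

P(first=pink and the second ball drawn is pink) = (4/9)·(3/8) = 1/6.
P(the second ball drawn is pink) = Σ over first color = 5/18 + 1/6 = 4/9.
By Bayes, P(first=pink | the second ball drawn is pink) = 1/6 / 4/9 = 3/8 ≈ 0.3750.

3/8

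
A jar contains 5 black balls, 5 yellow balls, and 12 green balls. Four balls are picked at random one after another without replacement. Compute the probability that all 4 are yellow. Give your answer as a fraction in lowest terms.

1/1463

Unordered draws without replacement: count favorable combinations over C(22,4).
Favorable = C(5,0) · C(5,4) · C(12,0) = 5; total = C(22,4) = 7315.
P = 5/7315 = 1/1463 ≈ 0.0007.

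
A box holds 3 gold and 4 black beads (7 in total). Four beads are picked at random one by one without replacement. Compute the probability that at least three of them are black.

13/35

Sum the hypergeometric tail for j = 3,…,4 black beads.
Favorable = C(4,3)·C(3,1) + C(4,4)·C(3,0) = 13; total = C(7,4) = 35.
P = 13/35 = 13/35 ≈ 0.3714.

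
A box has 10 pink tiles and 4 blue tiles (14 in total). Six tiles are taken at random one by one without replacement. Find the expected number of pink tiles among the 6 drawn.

30/7

By linearity of expectation, E[X] = Σ P(draw i is pink); by symmetry each draw (even without replacement) has P(pink) = 10/14.
E[X] = 6 · 10/14 = 30/7 ≈ 4.2857.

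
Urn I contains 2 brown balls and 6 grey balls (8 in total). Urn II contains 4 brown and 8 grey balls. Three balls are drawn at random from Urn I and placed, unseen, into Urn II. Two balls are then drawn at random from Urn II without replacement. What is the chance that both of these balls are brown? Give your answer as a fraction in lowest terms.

17/196

Condition on how many of the transferred balls are brown (from Urn I: 2 brown of 8; then Urn II has 15 total).
  0 brown: C(2,0)C(6,3)/C(8,3) = 5/14; then P = C(4,2)/C(15,2) = 2/35
  1 brown: C(2,1)C(6,2)/C(8,3) = 15/28; then P = C(5,2)/C(15,2) = 2/21
  2 brown: C(2,2)C(6,1)/C(8,3) = 3/28; then P = C(6,2)/C(15,2) = 1/7
P(both brown) = 17/196 ≈ 0.0867.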